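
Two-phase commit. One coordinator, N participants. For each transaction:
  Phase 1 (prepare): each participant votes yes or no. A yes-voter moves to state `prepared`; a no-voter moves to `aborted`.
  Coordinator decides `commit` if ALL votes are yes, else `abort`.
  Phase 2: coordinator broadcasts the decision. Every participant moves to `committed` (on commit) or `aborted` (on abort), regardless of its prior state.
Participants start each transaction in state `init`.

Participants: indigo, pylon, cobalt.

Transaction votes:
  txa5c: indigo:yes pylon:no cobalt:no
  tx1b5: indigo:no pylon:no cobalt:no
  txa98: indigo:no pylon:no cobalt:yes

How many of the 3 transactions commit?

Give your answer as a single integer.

txa5c: no from pylon, cobalt -> abort (commits=0)
tx1b5: no from indigo, pylon, cobalt -> abort (commits=0)
txa98: no from indigo, pylon -> abort (commits=0)

Answer: 0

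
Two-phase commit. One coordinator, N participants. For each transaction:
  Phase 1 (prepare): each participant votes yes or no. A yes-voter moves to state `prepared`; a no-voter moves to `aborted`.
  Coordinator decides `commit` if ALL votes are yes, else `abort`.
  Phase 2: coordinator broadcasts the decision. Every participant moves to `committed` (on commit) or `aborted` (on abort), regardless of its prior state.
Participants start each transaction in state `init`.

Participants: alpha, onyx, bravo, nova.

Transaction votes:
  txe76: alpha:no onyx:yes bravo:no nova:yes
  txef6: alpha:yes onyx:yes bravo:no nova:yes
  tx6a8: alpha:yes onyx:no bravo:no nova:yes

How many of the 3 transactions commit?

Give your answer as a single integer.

Answer: 0

Derivation:
txe76: no from alpha, bravo -> abort (commits=0)
txef6: no from bravo -> abort (commits=0)
tx6a8: no from onyx, bravo -> abort (commits=0)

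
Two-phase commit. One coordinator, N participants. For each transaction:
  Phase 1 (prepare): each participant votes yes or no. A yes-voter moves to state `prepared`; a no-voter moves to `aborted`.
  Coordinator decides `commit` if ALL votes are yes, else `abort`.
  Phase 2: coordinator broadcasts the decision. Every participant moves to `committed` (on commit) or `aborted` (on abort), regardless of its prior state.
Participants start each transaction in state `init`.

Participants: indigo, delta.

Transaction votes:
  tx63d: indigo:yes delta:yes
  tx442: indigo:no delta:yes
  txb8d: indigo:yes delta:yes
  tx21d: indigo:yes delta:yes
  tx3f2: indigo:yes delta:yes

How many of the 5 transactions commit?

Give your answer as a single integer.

tx63d: all yes -> commit (commits=1)
tx442: no from indigo -> abort (commits=1)
txb8d: all yes -> commit (commits=2)
tx21d: all yes -> commit (commits=3)
tx3f2: all yes -> commit (commits=4)

Answer: 4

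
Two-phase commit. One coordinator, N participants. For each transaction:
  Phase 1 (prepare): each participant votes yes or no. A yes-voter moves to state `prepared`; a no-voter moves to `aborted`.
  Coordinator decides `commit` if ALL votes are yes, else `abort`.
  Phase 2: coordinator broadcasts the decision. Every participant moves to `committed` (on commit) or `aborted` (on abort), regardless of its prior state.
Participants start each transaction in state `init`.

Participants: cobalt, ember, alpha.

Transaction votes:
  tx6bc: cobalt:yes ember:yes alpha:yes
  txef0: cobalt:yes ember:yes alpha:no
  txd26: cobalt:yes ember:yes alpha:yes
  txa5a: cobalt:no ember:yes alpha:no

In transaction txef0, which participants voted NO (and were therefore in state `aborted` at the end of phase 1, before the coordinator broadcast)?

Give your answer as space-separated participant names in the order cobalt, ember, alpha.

Txn txef0 phase 1: cobalt yes -> prepared; ember yes -> prepared; alpha no -> aborted

Answer: alpha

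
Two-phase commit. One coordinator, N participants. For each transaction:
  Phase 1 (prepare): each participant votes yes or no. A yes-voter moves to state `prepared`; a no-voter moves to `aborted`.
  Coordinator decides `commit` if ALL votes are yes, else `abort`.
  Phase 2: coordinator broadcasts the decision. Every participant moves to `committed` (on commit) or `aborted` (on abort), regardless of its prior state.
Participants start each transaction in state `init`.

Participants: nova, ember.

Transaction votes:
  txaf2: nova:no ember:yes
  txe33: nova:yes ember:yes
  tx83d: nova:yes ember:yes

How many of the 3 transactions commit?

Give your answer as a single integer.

txaf2: no from nova -> abort (commits=0)
txe33: all yes -> commit (commits=1)
tx83d: all yes -> commit (commits=2)

Answer: 2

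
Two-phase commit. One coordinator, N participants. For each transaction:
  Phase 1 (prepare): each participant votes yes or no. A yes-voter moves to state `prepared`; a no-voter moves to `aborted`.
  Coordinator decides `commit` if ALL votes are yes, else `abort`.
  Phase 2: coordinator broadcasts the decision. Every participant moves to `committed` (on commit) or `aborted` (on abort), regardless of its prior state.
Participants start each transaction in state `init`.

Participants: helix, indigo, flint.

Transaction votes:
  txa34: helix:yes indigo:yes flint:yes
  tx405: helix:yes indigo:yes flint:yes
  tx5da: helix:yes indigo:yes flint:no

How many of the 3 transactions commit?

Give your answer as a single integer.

Answer: 2

Derivation:
txa34: all yes -> commit (commits=1)
tx405: all yes -> commit (commits=2)
tx5da: no from flint -> abort (commits=2)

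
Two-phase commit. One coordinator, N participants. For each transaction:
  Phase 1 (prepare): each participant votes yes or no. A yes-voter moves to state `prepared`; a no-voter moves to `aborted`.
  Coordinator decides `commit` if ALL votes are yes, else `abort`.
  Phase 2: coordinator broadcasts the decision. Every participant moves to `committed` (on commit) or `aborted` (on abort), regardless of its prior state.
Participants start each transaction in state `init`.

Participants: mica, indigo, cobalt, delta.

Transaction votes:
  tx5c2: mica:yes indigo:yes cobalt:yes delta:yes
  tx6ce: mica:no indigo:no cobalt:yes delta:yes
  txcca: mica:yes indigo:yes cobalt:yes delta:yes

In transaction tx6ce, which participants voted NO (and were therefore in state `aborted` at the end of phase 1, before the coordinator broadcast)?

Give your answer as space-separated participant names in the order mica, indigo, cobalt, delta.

Answer: mica indigo

Derivation:
Txn tx6ce phase 1: mica no -> aborted; indigo no -> aborted; cobalt yes -> prepared; delta yes -> prepared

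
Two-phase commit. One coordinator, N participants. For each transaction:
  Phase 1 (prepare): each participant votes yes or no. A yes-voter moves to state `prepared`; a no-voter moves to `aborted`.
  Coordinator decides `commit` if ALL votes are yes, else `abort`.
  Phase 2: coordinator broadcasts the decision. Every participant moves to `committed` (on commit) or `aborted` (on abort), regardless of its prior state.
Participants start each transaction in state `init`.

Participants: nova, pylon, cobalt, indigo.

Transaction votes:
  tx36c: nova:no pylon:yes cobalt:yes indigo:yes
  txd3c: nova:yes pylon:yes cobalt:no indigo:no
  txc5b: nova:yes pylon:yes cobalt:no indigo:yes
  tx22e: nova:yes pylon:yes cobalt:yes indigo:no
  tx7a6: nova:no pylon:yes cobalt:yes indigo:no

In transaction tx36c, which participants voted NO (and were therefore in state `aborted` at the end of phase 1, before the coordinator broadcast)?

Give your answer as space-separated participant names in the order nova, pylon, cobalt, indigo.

Txn tx36c phase 1: nova no -> aborted; pylon yes -> prepared; cobalt yes -> prepared; indigo yes -> prepared

Answer: nova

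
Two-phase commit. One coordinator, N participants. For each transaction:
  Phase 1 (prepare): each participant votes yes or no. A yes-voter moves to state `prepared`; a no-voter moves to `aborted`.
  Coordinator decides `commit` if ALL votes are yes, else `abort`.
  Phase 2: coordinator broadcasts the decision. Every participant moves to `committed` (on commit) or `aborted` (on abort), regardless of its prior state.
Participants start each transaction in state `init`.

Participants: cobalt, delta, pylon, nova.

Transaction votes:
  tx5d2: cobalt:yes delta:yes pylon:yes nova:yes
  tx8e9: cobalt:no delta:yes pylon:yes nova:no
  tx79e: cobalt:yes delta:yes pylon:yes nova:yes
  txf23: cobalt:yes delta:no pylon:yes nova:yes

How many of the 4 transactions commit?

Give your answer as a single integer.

Answer: 2

Derivation:
tx5d2: all yes -> commit (commits=1)
tx8e9: no from cobalt, nova -> abort (commits=1)
tx79e: all yes -> commit (commits=2)
txf23: no from delta -> abort (commits=2)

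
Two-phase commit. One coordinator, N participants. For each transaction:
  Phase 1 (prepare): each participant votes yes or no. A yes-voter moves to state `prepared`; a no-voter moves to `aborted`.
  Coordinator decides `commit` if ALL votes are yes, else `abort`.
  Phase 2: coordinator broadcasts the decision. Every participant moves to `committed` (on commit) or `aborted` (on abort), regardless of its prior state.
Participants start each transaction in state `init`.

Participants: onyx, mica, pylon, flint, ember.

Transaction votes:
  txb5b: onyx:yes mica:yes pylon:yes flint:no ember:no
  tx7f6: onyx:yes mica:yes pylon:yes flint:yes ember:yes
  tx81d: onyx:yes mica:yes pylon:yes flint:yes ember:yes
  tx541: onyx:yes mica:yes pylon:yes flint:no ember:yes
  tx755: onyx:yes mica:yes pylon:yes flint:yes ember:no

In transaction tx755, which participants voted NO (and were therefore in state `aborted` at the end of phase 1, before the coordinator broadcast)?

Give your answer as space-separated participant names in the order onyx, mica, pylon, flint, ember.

Txn tx755 phase 1: onyx yes -> prepared; mica yes -> prepared; pylon yes -> prepared; flint yes -> prepared; ember no -> aborted

Answer: ember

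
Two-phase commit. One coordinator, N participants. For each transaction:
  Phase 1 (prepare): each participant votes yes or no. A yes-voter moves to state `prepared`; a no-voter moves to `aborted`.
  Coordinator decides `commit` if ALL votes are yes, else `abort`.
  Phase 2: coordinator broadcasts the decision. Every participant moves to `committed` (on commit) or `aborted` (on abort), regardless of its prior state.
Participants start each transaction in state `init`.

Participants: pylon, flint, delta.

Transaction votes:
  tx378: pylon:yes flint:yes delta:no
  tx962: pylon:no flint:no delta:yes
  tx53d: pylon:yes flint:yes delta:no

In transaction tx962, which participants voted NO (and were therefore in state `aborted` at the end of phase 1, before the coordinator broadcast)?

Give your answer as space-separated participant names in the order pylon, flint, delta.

Answer: pylon flint

Derivation:
Txn tx962 phase 1: pylon no -> aborted; flint no -> aborted; delta yes -> prepared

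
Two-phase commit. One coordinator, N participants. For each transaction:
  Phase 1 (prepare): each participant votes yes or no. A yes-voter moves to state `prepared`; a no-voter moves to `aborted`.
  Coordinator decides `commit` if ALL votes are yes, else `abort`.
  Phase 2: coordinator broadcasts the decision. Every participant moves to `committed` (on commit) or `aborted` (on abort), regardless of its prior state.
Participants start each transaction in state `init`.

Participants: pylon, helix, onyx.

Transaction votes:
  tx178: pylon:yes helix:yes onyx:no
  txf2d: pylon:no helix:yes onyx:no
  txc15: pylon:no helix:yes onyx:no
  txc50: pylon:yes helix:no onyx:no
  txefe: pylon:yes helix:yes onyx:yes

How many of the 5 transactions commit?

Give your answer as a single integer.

tx178: no from onyx -> abort (commits=0)
txf2d: no from pylon, onyx -> abort (commits=0)
txc15: no from pylon, onyx -> abort (commits=0)
txc50: no from helix, onyx -> abort (commits=0)
txefe: all yes -> commit (commits=1)

Answer: 1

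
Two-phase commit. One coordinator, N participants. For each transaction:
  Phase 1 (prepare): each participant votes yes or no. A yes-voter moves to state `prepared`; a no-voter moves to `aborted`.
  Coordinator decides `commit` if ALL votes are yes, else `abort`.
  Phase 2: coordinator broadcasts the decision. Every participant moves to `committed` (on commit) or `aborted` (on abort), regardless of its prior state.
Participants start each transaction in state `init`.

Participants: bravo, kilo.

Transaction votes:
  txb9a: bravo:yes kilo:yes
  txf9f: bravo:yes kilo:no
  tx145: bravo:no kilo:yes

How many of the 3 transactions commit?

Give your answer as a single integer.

txb9a: all yes -> commit (commits=1)
txf9f: no from kilo -> abort (commits=1)
tx145: no from bravo -> abort (commits=1)

Answer: 1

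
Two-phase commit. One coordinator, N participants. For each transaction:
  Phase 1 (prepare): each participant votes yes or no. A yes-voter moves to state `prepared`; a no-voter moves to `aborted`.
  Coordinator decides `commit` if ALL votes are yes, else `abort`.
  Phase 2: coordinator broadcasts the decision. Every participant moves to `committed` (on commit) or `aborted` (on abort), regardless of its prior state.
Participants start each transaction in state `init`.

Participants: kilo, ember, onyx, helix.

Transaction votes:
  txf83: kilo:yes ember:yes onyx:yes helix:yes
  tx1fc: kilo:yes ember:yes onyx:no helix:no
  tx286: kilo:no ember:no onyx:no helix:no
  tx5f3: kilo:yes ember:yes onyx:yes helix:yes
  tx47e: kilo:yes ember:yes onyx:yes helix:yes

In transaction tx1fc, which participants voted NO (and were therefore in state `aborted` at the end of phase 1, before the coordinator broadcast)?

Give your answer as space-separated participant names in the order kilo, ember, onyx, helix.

Txn tx1fc phase 1: kilo yes -> prepared; ember yes -> prepared; onyx no -> aborted; helix no -> aborted

Answer: onyx helix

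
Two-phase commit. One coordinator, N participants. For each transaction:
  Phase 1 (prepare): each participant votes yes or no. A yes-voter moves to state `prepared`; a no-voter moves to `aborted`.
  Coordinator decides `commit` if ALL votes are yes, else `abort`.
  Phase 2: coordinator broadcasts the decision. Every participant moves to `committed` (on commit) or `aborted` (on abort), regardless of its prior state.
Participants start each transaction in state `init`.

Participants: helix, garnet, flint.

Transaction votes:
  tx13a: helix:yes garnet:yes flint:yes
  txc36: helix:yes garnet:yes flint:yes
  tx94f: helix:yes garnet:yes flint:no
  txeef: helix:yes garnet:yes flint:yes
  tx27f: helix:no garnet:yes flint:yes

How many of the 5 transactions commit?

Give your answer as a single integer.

tx13a: all yes -> commit (commits=1)
txc36: all yes -> commit (commits=2)
tx94f: no from flint -> abort (commits=2)
txeef: all yes -> commit (commits=3)
tx27f: no from helix -> abort (commits=3)

Answer: 3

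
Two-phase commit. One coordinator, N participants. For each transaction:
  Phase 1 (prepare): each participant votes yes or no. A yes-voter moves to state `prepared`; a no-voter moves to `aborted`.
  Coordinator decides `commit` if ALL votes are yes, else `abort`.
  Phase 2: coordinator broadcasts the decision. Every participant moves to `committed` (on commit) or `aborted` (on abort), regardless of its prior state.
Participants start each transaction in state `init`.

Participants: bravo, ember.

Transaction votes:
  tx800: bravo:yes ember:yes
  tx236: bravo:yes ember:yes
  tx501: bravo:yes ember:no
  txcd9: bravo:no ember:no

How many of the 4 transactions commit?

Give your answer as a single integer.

tx800: all yes -> commit (commits=1)
tx236: all yes -> commit (commits=2)
tx501: no from ember -> abort (commits=2)
txcd9: no from bravo, ember -> abort (commits=2)

Answer: 2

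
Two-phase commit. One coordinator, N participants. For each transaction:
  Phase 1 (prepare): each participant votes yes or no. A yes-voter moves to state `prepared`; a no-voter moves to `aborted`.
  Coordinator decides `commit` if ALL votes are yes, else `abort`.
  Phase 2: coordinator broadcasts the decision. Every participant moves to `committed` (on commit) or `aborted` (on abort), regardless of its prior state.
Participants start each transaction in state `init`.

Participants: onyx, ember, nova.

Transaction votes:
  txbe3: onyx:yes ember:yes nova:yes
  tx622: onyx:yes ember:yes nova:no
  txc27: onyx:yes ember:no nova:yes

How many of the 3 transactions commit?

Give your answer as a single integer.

txbe3: all yes -> commit (commits=1)
tx622: no from nova -> abort (commits=1)
txc27: no from ember -> abort (commits=1)

Answer: 1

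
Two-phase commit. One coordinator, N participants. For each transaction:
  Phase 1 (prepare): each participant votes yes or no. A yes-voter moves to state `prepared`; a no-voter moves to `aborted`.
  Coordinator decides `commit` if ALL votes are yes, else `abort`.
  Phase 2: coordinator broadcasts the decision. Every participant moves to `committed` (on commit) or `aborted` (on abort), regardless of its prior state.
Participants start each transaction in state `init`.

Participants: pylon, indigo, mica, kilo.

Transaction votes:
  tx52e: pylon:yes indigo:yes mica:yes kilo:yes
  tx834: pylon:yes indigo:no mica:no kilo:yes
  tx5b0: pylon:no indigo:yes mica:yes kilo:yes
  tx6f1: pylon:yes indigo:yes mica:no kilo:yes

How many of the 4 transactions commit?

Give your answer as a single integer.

Answer: 1

Derivation:
tx52e: all yes -> commit (commits=1)
tx834: no from indigo, mica -> abort (commits=1)
tx5b0: no from pylon -> abort (commits=1)
tx6f1: no from mica -> abort (commits=1)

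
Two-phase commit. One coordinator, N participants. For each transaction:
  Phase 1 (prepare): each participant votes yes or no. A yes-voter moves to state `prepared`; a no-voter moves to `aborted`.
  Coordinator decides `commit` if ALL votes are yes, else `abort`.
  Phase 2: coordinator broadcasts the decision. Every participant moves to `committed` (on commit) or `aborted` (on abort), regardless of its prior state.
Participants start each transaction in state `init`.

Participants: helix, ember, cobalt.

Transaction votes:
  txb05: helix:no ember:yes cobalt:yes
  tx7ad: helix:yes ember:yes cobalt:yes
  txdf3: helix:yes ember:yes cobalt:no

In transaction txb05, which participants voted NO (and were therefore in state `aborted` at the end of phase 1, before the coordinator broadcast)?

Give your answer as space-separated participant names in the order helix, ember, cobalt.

Answer: helix

Derivation:
Txn txb05 phase 1: helix no -> aborted; ember yes -> prepared; cobalt yes -> prepared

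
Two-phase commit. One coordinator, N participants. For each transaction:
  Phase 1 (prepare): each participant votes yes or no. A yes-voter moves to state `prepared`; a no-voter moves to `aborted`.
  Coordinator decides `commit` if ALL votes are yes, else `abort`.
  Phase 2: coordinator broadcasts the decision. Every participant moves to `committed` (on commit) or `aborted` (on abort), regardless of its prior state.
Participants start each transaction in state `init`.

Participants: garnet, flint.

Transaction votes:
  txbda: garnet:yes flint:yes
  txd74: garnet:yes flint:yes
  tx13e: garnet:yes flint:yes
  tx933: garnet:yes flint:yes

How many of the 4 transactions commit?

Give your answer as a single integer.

txbda: all yes -> commit (commits=1)
txd74: all yes -> commit (commits=2)
tx13e: all yes -> commit (commits=3)
tx933: all yes -> commit (commits=4)

Answer: 4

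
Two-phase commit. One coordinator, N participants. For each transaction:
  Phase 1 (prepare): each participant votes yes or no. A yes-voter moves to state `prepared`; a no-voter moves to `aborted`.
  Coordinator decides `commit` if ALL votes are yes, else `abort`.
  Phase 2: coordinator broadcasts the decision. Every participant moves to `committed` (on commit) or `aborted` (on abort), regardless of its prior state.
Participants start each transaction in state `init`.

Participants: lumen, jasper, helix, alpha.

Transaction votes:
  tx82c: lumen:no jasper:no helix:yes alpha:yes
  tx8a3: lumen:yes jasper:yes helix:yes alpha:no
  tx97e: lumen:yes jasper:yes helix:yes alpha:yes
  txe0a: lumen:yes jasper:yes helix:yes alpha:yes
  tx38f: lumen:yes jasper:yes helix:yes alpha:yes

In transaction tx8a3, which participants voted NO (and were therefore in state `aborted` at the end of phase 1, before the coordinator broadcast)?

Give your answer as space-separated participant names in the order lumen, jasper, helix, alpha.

Answer: alpha

Derivation:
Txn tx8a3 phase 1: lumen yes -> prepared; jasper yes -> prepared; helix yes -> prepared; alpha no -> aborted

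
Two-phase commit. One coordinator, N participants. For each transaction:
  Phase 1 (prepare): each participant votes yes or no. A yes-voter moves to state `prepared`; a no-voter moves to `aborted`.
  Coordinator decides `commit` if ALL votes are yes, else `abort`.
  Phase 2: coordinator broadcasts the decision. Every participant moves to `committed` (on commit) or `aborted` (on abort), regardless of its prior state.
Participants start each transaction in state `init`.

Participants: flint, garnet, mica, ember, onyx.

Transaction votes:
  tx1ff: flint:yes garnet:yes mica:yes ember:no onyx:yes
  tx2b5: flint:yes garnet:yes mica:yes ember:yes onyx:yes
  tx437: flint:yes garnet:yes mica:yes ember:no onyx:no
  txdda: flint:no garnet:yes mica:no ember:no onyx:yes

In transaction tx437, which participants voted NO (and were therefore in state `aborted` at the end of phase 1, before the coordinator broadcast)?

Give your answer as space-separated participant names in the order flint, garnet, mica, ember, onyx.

Txn tx437 phase 1: flint yes -> prepared; garnet yes -> prepared; mica yes -> prepared; ember no -> aborted; onyx no -> aborted

Answer: ember onyx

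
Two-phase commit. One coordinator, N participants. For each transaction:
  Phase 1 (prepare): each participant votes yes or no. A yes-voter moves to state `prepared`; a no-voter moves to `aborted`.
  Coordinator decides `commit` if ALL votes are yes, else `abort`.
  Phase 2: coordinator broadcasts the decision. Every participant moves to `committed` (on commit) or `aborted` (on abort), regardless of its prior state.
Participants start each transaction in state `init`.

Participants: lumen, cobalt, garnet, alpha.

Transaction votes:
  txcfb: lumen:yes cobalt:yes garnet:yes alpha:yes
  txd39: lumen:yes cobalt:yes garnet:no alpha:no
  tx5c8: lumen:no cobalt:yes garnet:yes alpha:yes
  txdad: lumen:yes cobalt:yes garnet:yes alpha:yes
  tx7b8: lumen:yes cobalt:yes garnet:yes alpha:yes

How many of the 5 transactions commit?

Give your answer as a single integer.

Answer: 3

Derivation:
txcfb: all yes -> commit (commits=1)
txd39: no from garnet, alpha -> abort (commits=1)
tx5c8: no from lumen -> abort (commits=1)
txdad: all yes -> commit (commits=2)
tx7b8: all yes -> commit (commits=3)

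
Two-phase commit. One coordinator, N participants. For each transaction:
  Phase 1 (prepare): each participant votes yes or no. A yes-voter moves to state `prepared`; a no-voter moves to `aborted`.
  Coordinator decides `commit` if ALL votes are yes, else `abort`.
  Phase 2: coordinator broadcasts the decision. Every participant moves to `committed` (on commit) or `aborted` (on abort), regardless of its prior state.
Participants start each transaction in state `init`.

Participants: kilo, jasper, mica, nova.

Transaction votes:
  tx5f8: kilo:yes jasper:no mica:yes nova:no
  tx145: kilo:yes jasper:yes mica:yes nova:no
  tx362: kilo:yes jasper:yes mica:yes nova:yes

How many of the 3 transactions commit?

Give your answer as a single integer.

tx5f8: no from jasper, nova -> abort (commits=0)
tx145: no from nova -> abort (commits=0)
tx362: all yes -> commit (commits=1)

Answer: 1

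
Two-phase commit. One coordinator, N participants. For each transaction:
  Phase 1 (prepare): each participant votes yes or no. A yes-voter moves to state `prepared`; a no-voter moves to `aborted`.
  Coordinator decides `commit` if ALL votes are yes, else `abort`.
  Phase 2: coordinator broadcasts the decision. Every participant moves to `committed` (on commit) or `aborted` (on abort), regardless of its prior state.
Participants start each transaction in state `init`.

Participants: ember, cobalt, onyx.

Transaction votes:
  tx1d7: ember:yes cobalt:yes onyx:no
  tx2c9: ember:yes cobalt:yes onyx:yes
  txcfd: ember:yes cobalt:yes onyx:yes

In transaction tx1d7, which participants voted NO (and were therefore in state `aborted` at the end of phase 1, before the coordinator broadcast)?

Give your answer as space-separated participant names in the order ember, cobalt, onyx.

Answer: onyx

Derivation:
Txn tx1d7 phase 1: ember yes -> prepared; cobalt yes -> prepared; onyx no -> aborted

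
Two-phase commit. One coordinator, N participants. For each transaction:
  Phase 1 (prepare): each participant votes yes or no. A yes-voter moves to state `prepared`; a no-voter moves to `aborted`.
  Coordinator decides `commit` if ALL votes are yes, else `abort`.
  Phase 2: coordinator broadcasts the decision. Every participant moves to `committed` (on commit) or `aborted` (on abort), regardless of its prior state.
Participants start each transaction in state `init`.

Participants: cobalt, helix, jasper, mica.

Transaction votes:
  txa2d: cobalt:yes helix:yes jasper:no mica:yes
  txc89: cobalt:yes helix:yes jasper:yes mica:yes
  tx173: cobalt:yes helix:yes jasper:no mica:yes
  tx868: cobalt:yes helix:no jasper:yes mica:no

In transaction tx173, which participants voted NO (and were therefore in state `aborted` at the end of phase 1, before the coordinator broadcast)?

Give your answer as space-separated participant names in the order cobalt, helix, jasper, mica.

Answer: jasper

Derivation:
Txn tx173 phase 1: cobalt yes -> prepared; helix yes -> prepared; jasper no -> aborted; mica yes -> prepared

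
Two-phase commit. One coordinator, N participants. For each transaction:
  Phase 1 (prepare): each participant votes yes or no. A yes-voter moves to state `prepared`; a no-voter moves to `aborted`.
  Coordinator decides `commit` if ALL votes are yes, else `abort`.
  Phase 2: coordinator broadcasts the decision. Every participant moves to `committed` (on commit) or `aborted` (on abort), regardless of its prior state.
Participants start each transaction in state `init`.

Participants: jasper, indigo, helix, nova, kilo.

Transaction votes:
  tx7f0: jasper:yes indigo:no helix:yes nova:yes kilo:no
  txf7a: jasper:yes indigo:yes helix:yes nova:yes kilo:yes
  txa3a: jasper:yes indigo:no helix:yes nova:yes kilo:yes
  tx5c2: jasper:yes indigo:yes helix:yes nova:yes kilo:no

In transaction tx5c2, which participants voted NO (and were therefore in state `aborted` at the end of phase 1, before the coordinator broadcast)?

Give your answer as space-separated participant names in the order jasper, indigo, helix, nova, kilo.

Txn tx5c2 phase 1: jasper yes -> prepared; indigo yes -> prepared; helix yes -> prepared; nova yes -> prepared; kilo no -> aborted

Answer: kilo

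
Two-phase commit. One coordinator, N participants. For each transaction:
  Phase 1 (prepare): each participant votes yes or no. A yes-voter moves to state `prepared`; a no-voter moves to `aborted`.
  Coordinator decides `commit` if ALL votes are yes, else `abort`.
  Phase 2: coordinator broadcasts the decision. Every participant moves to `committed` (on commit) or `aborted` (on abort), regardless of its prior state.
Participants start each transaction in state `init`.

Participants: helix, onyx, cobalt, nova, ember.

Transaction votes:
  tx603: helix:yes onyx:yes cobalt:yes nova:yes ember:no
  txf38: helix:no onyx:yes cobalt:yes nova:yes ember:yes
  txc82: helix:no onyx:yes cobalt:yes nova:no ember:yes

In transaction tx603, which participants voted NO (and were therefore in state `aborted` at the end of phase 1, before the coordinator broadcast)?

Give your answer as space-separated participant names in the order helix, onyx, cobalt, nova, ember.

Answer: ember

Derivation:
Txn tx603 phase 1: helix yes -> prepared; onyx yes -> prepared; cobalt yes -> prepared; nova yes -> prepared; ember no -> aborted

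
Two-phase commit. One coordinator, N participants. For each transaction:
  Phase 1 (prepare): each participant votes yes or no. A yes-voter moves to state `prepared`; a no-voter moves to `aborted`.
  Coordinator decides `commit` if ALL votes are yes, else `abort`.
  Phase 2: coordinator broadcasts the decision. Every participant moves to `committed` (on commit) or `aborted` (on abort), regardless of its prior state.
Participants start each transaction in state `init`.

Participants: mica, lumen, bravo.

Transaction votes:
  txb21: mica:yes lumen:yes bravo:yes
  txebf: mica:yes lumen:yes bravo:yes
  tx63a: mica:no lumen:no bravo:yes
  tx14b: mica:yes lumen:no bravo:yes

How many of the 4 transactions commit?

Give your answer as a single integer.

txb21: all yes -> commit (commits=1)
txebf: all yes -> commit (commits=2)
tx63a: no from mica, lumen -> abort (commits=2)
tx14b: no from lumen -> abort (commits=2)

Answer: 2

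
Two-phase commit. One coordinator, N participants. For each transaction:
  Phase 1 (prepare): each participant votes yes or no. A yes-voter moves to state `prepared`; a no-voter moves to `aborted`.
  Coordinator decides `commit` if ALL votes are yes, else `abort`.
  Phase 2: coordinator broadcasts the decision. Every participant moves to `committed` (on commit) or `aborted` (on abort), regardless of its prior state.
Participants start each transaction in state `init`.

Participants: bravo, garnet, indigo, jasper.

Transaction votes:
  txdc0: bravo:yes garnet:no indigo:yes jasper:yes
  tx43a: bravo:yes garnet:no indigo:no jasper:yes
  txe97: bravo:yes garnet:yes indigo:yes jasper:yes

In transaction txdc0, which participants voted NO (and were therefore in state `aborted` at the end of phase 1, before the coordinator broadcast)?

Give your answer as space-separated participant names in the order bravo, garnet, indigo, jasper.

Answer: garnet

Derivation:
Txn txdc0 phase 1: bravo yes -> prepared; garnet no -> aborted; indigo yes -> prepared; jasper yes -> prepared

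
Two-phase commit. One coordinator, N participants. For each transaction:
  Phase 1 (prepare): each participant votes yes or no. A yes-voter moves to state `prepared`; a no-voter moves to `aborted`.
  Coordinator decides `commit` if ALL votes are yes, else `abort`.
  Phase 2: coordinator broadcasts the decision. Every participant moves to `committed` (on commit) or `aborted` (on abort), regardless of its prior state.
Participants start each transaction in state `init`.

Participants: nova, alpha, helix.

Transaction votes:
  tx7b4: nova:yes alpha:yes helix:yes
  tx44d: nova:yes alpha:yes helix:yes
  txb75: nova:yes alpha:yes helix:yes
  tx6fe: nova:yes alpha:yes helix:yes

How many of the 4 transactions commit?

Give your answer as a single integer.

tx7b4: all yes -> commit (commits=1)
tx44d: all yes -> commit (commits=2)
txb75: all yes -> commit (commits=3)
tx6fe: all yes -> commit (commits=4)

Answer: 4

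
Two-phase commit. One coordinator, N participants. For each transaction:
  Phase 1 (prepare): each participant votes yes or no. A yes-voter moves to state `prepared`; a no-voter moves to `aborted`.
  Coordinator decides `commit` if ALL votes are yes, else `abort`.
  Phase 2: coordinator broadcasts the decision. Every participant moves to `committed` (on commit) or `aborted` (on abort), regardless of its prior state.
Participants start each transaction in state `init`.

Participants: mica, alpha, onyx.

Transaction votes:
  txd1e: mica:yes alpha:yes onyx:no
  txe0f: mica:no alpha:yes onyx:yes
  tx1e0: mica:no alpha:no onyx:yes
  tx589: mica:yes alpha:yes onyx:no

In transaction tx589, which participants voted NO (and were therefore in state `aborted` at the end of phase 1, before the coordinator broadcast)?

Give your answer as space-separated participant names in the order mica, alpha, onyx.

Txn tx589 phase 1: mica yes -> prepared; alpha yes -> prepared; onyx no -> aborted

Answer: onyx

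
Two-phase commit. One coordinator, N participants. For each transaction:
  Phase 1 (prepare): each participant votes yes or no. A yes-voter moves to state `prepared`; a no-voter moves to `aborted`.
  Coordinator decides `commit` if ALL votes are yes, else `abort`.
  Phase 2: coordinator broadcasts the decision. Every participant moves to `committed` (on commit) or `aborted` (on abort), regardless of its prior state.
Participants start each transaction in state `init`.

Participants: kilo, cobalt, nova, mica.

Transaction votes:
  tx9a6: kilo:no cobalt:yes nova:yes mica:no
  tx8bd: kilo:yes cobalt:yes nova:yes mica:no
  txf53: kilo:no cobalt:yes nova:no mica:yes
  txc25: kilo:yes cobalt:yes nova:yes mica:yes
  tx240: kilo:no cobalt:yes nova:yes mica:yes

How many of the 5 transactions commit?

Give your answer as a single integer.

Answer: 1

Derivation:
tx9a6: no from kilo, mica -> abort (commits=0)
tx8bd: no from mica -> abort (commits=0)
txf53: no from kilo, nova -> abort (commits=0)
txc25: all yes -> commit (commits=1)
tx240: no from kilo -> abort (commits=1)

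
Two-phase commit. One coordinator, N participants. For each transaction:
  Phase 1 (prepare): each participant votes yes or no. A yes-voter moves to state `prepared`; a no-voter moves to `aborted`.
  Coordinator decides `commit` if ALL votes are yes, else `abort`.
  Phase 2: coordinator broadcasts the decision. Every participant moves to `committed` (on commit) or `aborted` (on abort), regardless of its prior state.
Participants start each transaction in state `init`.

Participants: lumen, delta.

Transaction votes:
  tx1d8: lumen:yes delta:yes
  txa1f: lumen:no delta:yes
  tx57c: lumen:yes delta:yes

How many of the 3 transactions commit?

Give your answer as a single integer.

tx1d8: all yes -> commit (commits=1)
txa1f: no from lumen -> abort (commits=1)
tx57c: all yes -> commit (commits=2)

Answer: 2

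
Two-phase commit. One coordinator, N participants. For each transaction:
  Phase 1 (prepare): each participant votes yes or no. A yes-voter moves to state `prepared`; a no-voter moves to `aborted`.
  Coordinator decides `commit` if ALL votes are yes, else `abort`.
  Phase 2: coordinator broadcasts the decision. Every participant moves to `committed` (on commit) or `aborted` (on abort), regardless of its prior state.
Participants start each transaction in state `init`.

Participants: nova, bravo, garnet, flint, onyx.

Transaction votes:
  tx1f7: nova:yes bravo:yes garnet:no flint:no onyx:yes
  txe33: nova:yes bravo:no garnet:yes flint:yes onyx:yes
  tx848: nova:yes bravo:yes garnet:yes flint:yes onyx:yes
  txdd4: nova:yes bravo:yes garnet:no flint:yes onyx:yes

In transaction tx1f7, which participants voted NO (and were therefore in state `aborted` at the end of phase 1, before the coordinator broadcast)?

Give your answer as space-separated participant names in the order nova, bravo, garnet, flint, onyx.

Answer: garnet flint

Derivation:
Txn tx1f7 phase 1: nova yes -> prepared; bravo yes -> prepared; garnet no -> aborted; flint no -> aborted; onyx yes -> prepared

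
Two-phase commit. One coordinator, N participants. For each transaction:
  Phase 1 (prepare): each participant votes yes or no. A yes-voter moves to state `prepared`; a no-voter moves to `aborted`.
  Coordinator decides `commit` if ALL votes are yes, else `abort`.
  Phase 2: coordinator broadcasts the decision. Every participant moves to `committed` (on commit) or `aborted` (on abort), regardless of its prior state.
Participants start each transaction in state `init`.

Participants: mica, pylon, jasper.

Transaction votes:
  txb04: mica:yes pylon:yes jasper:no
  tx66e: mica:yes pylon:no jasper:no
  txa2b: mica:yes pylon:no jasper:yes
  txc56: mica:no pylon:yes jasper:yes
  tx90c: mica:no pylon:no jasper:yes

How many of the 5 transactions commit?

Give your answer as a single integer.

txb04: no from jasper -> abort (commits=0)
tx66e: no from pylon, jasper -> abort (commits=0)
txa2b: no from pylon -> abort (commits=0)
txc56: no from mica -> abort (commits=0)
tx90c: no from mica, pylon -> abort (commits=0)

Answer: 0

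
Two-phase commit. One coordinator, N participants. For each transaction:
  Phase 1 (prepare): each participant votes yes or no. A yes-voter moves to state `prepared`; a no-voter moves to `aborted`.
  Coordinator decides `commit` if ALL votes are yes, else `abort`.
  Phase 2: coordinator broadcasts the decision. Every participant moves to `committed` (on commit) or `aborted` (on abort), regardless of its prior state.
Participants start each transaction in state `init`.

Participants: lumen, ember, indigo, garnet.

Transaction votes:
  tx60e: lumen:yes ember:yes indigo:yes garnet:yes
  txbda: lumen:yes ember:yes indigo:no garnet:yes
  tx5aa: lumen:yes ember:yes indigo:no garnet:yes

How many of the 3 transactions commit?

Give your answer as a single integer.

tx60e: all yes -> commit (commits=1)
txbda: no from indigo -> abort (commits=1)
tx5aa: no from indigo -> abort (commits=1)

Answer: 1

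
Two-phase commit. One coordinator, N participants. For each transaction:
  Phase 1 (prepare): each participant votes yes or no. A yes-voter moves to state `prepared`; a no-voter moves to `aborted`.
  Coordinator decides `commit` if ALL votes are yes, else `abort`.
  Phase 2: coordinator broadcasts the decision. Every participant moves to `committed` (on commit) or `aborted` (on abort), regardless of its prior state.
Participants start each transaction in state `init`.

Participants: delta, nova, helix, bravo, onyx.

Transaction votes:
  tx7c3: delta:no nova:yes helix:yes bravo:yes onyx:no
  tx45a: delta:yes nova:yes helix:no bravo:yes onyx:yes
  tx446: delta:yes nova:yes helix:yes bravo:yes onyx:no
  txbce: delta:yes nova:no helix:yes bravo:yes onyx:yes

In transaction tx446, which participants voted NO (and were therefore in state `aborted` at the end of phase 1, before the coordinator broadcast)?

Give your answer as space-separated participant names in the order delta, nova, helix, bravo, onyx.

Answer: onyx

Derivation:
Txn tx446 phase 1: delta yes -> prepared; nova yes -> prepared; helix yes -> prepared; bravo yes -> prepared; onyx no -> aborted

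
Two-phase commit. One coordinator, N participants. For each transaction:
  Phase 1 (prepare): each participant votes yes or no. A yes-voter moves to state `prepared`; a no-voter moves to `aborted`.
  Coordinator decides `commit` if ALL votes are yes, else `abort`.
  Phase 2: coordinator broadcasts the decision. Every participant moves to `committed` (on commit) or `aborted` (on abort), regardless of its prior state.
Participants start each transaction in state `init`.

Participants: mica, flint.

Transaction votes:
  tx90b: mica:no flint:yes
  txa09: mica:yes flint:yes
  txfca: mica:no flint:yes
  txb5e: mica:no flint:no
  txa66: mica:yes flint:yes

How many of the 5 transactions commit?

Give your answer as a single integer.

Answer: 2

Derivation:
tx90b: no from mica -> abort (commits=0)
txa09: all yes -> commit (commits=1)
txfca: no from mica -> abort (commits=1)
txb5e: no from mica, flint -> abort (commits=1)
txa66: all yes -> commit (commits=2)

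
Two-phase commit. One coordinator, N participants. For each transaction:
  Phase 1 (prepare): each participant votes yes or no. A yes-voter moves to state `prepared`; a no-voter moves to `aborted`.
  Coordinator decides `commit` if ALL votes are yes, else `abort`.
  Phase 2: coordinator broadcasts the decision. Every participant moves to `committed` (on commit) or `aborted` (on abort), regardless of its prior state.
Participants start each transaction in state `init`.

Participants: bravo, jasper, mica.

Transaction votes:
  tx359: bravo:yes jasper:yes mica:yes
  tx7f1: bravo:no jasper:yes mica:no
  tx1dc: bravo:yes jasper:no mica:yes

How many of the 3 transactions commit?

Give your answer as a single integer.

tx359: all yes -> commit (commits=1)
tx7f1: no from bravo, mica -> abort (commits=1)
tx1dc: no from jasper -> abort (commits=1)

Answer: 1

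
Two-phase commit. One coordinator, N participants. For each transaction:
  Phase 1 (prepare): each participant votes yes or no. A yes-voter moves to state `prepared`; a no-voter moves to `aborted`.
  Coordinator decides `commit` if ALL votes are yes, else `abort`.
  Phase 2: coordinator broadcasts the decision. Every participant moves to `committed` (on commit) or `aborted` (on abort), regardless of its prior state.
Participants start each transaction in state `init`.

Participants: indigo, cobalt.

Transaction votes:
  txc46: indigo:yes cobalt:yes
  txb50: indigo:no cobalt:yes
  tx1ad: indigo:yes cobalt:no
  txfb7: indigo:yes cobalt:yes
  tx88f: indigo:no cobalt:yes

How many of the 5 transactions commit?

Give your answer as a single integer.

Answer: 2

Derivation:
txc46: all yes -> commit (commits=1)
txb50: no from indigo -> abort (commits=1)
tx1ad: no from cobalt -> abort (commits=1)
txfb7: all yes -> commit (commits=2)
tx88f: no from indigo -> abort (commits=2)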